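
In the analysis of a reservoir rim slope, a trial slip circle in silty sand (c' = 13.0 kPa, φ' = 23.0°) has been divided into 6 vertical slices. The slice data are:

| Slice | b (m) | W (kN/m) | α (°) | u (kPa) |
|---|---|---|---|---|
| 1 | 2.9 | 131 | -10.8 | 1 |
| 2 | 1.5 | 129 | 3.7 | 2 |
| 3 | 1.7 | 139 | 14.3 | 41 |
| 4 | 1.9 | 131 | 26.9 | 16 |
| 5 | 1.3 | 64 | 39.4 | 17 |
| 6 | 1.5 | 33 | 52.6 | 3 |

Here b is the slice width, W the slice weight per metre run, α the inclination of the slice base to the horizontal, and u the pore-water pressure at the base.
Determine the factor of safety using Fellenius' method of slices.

Ordinary method of slices: FS = Σ[c'·Δl_i + (W_i cosα_i − u_i·Δl_i)·tanφ'] / Σ W_i sinα_i, with Δl_i = b_i / cosα_i.
Slice 1: Δl = 2.9/cos(-10.8°) = 2.952 m; N'_1 = 131·cos(-10.8°) − 1·2.952 = 125.7; c'Δl = 38.38; W sinα = -24.5
Slice 2: Δl = 1.5/cos3.7° = 1.503 m; N'_2 = 129·cos3.7° − 2·1.503 = 125.7; c'Δl = 19.54; W sinα = 8.3
Slice 3: Δl = 1.7/cos14.3° = 1.754 m; N'_3 = 139·cos14.3° − 41·1.754 = 62.8; c'Δl = 22.81; W sinα = 34.3
Slice 4: Δl = 1.9/cos26.9° = 2.131 m; N'_4 = 131·cos26.9° − 16·2.131 = 82.7; c'Δl = 27.70; W sinα = 59.3
Slice 5: Δl = 1.3/cos39.4° = 1.682 m; N'_5 = 64·cos39.4° − 17·1.682 = 20.9; c'Δl = 21.87; W sinα = 40.6
Slice 6: Δl = 1.5/cos52.6° = 2.470 m; N'_6 = 33·cos52.6° − 3·2.470 = 12.6; c'Δl = 32.11; W sinα = 26.2
Σc'Δl = 162.4 kN/m; ΣN' = 430.4 kN/m; ΣW sinα = 144.2 kN/m
Resisting = 162.4 + 430.4·tan23.0° = 162.4 + 182.7 = 345.1 kN/m
FS = 345.1 / 144.2 = 2.393

FS = 2.39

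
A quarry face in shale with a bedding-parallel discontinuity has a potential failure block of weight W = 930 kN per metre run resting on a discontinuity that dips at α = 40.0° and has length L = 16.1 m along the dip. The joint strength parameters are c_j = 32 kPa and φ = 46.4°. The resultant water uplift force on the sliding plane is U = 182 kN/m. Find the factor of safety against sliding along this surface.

FS = 1.79

Resolving the block weight along and normal to the plane and applying the Mohr–Coulomb strength on the joint:
N' = W cosα − U = 930·cos40.0° − 182 = 530.4 kN/m
Driving force T = W sinα = 930·sin40.0° = 597.8 kN/m
Resisting force R = c_j·L + N'·tanφ = 32·16.1 + 530.4·tan46.4° = 515.2 + 557.0 = 1072.2 kN/m
FS = R / T = 1072.2 / 597.8 = 1.794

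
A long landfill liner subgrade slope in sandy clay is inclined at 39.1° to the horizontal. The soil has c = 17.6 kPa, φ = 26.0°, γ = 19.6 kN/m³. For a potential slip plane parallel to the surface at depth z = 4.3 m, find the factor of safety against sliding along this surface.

FS = 1.03

For an infinite slope with a slip plane parallel to the surface (no pore pressure): FS = [c + γz cos²β tanφ] / [γz sinβ cosβ].
γz = 19.6·4.3 = 84.28 kN/m²
Numerator = 17.6 + 84.28·cos²39.1°·tan26.0° = 17.6 + 84.28·0.6022·0.4877 = 42.356 kPa
Denominator = 84.28·sin39.1°·cos39.1° = 84.28·0.6307·0.7760 = 41.249 kPa
FS = 42.356 / 41.249 = 1.027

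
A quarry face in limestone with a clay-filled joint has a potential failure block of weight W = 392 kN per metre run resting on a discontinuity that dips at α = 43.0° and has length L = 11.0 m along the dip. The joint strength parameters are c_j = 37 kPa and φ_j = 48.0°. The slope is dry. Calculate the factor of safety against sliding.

Resolving the block weight along and normal to the plane and applying the Mohr–Coulomb strength on the joint:
N' = W cosα = 392·cos43.0° = 286.7 kN/m
Driving force T = W sinα = 392·sin43.0° = 267.3 kN/m
Resisting force R = c_j·L + N'·tanφ_j = 37·11.0 + 286.7·tan48.0° = 407.0 + 318.4 = 725.4 kN/m
FS = R / T = 725.4 / 267.3 = 2.713

FS = 2.71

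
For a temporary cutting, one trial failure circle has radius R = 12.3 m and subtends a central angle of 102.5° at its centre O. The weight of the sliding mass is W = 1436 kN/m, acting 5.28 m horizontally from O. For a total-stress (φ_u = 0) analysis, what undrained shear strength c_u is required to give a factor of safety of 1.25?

FS = c_u·L_a·R / (W·d), so c_u = FS·W·d / (L_a·R).
Arc length L_a = R·θ = 12.3·(102.5°·π/180) = 12.3·1.7890 = 22.00 m
c_u = 1.25·1436·5.28 / (22.00·12.3) = 9477.6 / 270.65 = 35.02 kPa

c_u = 35.0 kPa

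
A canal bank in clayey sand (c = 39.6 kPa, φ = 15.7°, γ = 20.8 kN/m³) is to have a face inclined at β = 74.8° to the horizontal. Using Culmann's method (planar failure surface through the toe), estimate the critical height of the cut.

Culmann's analysis gives the critical failure plane at α_cr = (β + φ)/2 = (74.8 + 15.7)/2 = 45.2°, and the critical height
H_c = (4c/γ) · sinβ cosφ / [1 − cos(β − φ)]
    = (4·39.6/20.8) · sin74.8°·cos15.7° / [1 − cos(59.1°)]
    = 7.615 · 0.9650·0.9627 / [1 − 0.5135]
    = 7.615 · 0.9290 / 0.4865
    = 14.54 m

H_c = 14.54 m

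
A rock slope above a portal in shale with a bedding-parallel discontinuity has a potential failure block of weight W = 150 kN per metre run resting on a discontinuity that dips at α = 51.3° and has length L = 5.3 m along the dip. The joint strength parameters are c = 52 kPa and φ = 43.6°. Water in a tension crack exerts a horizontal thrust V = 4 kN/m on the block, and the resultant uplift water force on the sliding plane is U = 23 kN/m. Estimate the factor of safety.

FS = 2.84

Resolving the block weight along and normal to the plane and applying the Mohr–Coulomb strength on the joint:
N' = W cosα − U − V sinα = 150·cos51.3° − 23 − 4·sin51.3° = 67.7 kN/m
Driving force T = W sinα + V cosα = 150·sin51.3° + 4·cos51.3° = 119.6 kN/m
Resisting force R = c·L + N'·tanφ = 52·5.3 + 67.7·tan43.6° = 275.6 + 64.4 = 340.0 kN/m
FS = R / T = 340.0 / 119.6 = 2.844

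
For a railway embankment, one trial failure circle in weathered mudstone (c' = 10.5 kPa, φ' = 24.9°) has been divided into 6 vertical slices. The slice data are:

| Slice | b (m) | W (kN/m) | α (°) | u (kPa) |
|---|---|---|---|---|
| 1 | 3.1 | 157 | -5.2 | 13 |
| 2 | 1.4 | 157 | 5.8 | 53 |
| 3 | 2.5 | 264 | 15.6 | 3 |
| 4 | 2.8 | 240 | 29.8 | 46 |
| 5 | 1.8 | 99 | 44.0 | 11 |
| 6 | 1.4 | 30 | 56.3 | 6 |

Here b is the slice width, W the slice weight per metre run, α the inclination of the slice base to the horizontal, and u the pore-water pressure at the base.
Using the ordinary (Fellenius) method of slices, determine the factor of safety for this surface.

Ordinary method of slices: FS = Σ[c'·Δl_i + (W_i cosα_i − u_i·Δl_i)·tanφ'] / Σ W_i sinα_i, with Δl_i = b_i / cosα_i.
Slice 1: Δl = 3.1/cos(-5.2°) = 3.113 m; N'_1 = 157·cos(-5.2°) − 13·3.113 = 115.9; c'Δl = 32.68; W sinα = -14.2
Slice 2: Δl = 1.4/cos5.8° = 1.407 m; N'_2 = 157·cos5.8° − 53·1.407 = 81.6; c'Δl = 14.78; W sinα = 15.9
Slice 3: Δl = 2.5/cos15.6° = 2.596 m; N'_3 = 264·cos15.6° − 3·2.596 = 246.5; c'Δl = 27.25; W sinα = 71.0
Slice 4: Δl = 2.8/cos29.8° = 3.227 m; N'_4 = 240·cos29.8° − 46·3.227 = 59.8; c'Δl = 33.88; W sinα = 119.3
Slice 5: Δl = 1.8/cos44.0° = 2.502 m; N'_5 = 99·cos44.0° − 11·2.502 = 43.7; c'Δl = 26.27; W sinα = 68.8
Slice 6: Δl = 1.4/cos56.3° = 2.523 m; N'_6 = 30·cos56.3° − 6·2.523 = 1.5; c'Δl = 26.49; W sinα = 25.0
Σc'Δl = 161.4 kN/m; ΣN' = 549.0 kN/m; ΣW sinα = 285.6 kN/m
Resisting = 161.4 + 549.0·tan24.9° = 161.4 + 254.8 = 416.2 kN/m
FS = 416.2 / 285.6 = 1.457

FS = 1.46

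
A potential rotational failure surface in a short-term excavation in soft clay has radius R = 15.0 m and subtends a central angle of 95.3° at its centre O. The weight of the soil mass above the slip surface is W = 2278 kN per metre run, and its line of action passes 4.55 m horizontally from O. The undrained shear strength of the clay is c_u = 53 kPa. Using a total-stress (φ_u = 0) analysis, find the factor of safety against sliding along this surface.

Taking moments about the centre O, the resisting moment is provided by the undrained shear strength acting along the arc:
Arc length L_a = R·θ = 15.0·(95.3°·π/180) = 15.0·1.6633 = 24.95 m
M_R = c_u·L_a·R = 53·24.95·15.0 = 19834.8 kN·m/m
M_D = W·d = 2278·4.55 = 10364.9 kN·m/m
FS = M_R / M_D = 19834.8 / 10364.9 = 1.914

FS = 1.91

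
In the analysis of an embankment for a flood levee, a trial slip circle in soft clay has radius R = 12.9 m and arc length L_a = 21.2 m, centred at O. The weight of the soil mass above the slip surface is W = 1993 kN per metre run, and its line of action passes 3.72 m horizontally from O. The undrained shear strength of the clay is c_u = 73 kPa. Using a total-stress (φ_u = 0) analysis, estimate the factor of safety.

Taking moments about the centre O, the resisting moment is provided by the undrained shear strength acting along the arc:
M_R = c_u·L_a·R = 73·21.20·12.9 = 19964.0 kN·m/m
M_D = W·d = 1993·3.72 = 7414.0 kN·m/m
FS = M_R / M_D = 19964.0 / 7414.0 = 2.693

FS = 2.69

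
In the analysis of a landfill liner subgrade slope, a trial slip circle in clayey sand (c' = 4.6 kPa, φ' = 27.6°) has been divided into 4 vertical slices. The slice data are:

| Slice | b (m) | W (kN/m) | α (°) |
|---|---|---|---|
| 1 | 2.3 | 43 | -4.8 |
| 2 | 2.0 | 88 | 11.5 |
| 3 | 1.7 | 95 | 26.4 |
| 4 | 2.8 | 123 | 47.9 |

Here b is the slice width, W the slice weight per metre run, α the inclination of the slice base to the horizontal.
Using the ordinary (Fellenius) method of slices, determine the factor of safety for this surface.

Ordinary method of slices: FS = Σ[c'·Δl_i + (W_i cosα_i)·tanφ'] / Σ W_i sinα_i, with Δl_i = b_i / cosα_i.
Slice 1: Δl = 2.3/cos(-4.8°) = 2.308 m; N'_1 = 43·cos(-4.8°) = 42.8; c'Δl = 10.62; W sinα = -3.6
Slice 2: Δl = 2.0/cos11.5° = 2.041 m; N'_2 = 88·cos11.5° = 86.2; c'Δl = 9.39; W sinα = 17.5
Slice 3: Δl = 1.7/cos26.4° = 1.898 m; N'_3 = 95·cos26.4° = 85.1; c'Δl = 8.73; W sinα = 42.2
Slice 4: Δl = 2.8/cos47.9° = 4.176 m; N'_4 = 123·cos47.9° = 82.5; c'Δl = 19.21; W sinα = 91.3
Σc'Δl = 47.9 kN/m; ΣN' = 296.6 kN/m; ΣW sinα = 147.4 kN/m
Resisting = 47.9 + 296.6·tan27.6° = 47.9 + 155.1 = 203.0 kN/m
FS = 203.0 / 147.4 = 1.377

FS = 1.38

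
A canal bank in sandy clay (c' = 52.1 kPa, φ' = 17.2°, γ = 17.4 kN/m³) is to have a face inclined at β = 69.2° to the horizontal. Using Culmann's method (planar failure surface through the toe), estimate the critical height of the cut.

H_c = 27.83 m

Culmann's analysis gives the critical failure plane at α_cr = (β + φ')/2 = (69.2 + 17.2)/2 = 43.2°, and the critical height
H_c = (4c'/γ) · sinβ cosφ' / [1 − cos(β − φ')]
    = (4·52.1/17.4) · sin69.2°·cos17.2° / [1 − cos(52.0°)]
    = 11.977 · 0.9348·0.9553 / [1 − 0.6157]
    = 11.977 · 0.8930 / 0.3843
    = 27.83 m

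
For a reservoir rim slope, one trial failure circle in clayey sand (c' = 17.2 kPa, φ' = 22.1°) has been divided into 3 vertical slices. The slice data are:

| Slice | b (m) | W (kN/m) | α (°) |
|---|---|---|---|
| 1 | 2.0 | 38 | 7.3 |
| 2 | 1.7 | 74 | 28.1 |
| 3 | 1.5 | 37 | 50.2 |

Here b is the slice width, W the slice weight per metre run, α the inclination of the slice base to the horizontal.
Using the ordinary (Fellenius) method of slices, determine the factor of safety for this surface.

FS = 2.34

Ordinary method of slices: FS = Σ[c'·Δl_i + (W_i cosα_i)·tanφ'] / Σ W_i sinα_i, with Δl_i = b_i / cosα_i.
Slice 1: Δl = 2.0/cos7.3° = 2.016 m; N'_1 = 38·cos7.3° = 37.7; c'Δl = 34.68; W sinα = 4.8
Slice 2: Δl = 1.7/cos28.1° = 1.927 m; N'_2 = 74·cos28.1° = 65.3; c'Δl = 33.15; W sinα = 34.9
Slice 3: Δl = 1.5/cos50.2° = 2.343 m; N'_3 = 37·cos50.2° = 23.7; c'Δl = 40.31; W sinα = 28.4
Σc'Δl = 108.1 kN/m; ΣN' = 126.7 kN/m; ΣW sinα = 68.1 kN/m
Resisting = 108.1 + 126.7·tan22.1° = 108.1 + 51.4 = 159.6 kN/m
FS = 159.6 / 68.1 = 2.343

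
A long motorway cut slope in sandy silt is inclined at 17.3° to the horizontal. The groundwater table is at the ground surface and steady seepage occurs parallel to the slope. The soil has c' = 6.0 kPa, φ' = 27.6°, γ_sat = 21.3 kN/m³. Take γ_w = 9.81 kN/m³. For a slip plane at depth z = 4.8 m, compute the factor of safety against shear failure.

FS = 1.11

With seepage parallel to the slope and the water table at the surface, the effective normal stress on the slip plane uses the buoyant unit weight γ' = γ_sat − γ_w while the driving shear stress uses γ_sat:
FS = [c' + γ' z cos²β tanφ'] / [γ_sat z sinβ cosβ]
γ' = 21.3 − 9.81 = 11.49 kN/m³
Numerator = 6.0 + 11.49·4.8·cos²17.3°·tan27.6° = 6.0 + 11.49·4.8·0.9116·0.5228 = 32.283 kPa
Denominator = 21.3·4.8·sin17.3°·cos17.3° = 21.3·4.8·0.2974·0.9548 = 29.028 kPa
FS = 32.283 / 29.028 = 1.112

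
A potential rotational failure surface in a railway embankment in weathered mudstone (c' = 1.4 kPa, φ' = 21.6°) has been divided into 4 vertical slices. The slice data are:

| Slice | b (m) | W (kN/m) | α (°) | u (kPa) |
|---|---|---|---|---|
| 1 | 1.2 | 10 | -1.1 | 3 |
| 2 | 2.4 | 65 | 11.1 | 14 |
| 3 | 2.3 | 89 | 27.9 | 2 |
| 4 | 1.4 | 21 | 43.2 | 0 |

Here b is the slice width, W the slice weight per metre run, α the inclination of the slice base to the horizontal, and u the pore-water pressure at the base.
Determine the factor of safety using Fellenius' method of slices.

FS = 0.89

Ordinary method of slices: FS = Σ[c'·Δl_i + (W_i cosα_i − u_i·Δl_i)·tanφ'] / Σ W_i sinα_i, with Δl_i = b_i / cosα_i.
Slice 1: Δl = 1.2/cos(-1.1°) = 1.200 m; N'_1 = 10·cos(-1.1°) − 3·1.200 = 6.4; c'Δl = 1.68; W sinα = -0.2
Slice 2: Δl = 2.4/cos11.1° = 2.446 m; N'_2 = 65·cos11.1° − 14·2.446 = 29.5; c'Δl = 3.42; W sinα = 12.5
Slice 3: Δl = 2.3/cos27.9° = 2.602 m; N'_3 = 89·cos27.9° − 2·2.602 = 73.5; c'Δl = 3.64; W sinα = 41.6
Slice 4: Δl = 1.4/cos43.2° = 1.921 m; N'_4 = 21·cos43.2° − 0·1.921 = 15.3; c'Δl = 2.69; W sinα = 14.4
Σc'Δl = 11.4 kN/m; ΣN' = 124.7 kN/m; ΣW sinα = 68.3 kN/m
Resisting = 11.4 + 124.7·tan21.6° = 11.4 + 49.4 = 60.8 kN/m
FS = 60.8 / 68.3 = 0.890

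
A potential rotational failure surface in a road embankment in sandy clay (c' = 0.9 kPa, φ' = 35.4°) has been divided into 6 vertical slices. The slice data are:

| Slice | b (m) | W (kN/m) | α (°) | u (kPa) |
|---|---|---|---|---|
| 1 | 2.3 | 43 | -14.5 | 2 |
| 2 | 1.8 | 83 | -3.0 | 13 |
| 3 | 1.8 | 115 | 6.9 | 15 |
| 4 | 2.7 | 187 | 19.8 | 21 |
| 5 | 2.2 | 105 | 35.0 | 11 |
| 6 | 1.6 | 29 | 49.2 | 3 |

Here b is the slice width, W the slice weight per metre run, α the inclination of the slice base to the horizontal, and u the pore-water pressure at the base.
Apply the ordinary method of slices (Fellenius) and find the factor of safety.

Ordinary method of slices: FS = Σ[c'·Δl_i + (W_i cosα_i − u_i·Δl_i)·tanφ'] / Σ W_i sinα_i, with Δl_i = b_i / cosα_i.
Slice 1: Δl = 2.3/cos(-14.5°) = 2.376 m; N'_1 = 43·cos(-14.5°) − 2·2.376 = 36.9; c'Δl = 2.14; W sinα = -10.8
Slice 2: Δl = 1.8/cos(-3.0°) = 1.802 m; N'_2 = 83·cos(-3.0°) − 13·1.802 = 59.5; c'Δl = 1.62; W sinα = -4.3
Slice 3: Δl = 1.8/cos6.9° = 1.813 m; N'_3 = 115·cos6.9° − 15·1.813 = 87.0; c'Δl = 1.63; W sinα = 13.8
Slice 4: Δl = 2.7/cos19.8° = 2.870 m; N'_4 = 187·cos19.8° − 21·2.870 = 115.7; c'Δl = 2.58; W sinα = 63.3
Slice 5: Δl = 2.2/cos35.0° = 2.686 m; N'_5 = 105·cos35.0° − 11·2.686 = 56.5; c'Δl = 2.42; W sinα = 60.2
Slice 6: Δl = 1.6/cos49.2° = 2.449 m; N'_6 = 29·cos49.2° − 3·2.449 = 11.6; c'Δl = 2.20; W sinα = 22.0
Σc'Δl = 12.6 kN/m; ΣN' = 367.1 kN/m; ΣW sinα = 144.2 kN/m
Resisting = 12.6 + 367.1·tan35.4° = 12.6 + 260.9 = 273.4 kN/m
FS = 273.4 / 144.2 = 1.896

FS = 1.90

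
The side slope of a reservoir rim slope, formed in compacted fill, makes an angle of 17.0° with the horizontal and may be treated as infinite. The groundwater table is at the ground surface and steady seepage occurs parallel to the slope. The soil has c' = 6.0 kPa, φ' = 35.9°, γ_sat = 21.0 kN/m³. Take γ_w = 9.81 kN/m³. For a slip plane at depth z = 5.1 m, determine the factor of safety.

FS = 1.46

With seepage parallel to the slope and the water table at the surface, the effective normal stress on the slip plane uses the buoyant unit weight γ' = γ_sat − γ_w while the driving shear stress uses γ_sat:
FS = [c' + γ' z cos²β tanφ'] / [γ_sat z sinβ cosβ]
γ' = 21.0 − 9.81 = 11.19 kN/m³
Numerator = 6.0 + 11.19·5.1·cos²17.0°·tan35.9° = 6.0 + 11.19·5.1·0.9145·0.7239 = 43.780 kPa
Denominator = 21.0·5.1·sin17.0°·cos17.0° = 21.0·5.1·0.2924·0.9563 = 29.945 kPa
FS = 43.780 / 29.945 = 1.462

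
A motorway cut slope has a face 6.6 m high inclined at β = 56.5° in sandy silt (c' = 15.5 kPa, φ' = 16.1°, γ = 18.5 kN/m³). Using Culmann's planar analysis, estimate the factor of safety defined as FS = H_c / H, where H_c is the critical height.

FS = 1.71

H_c = (4c'/γ) · sinβ cosφ' / [1 − cos(β − φ')]
    = (4·15.5/18.5) · sin56.5°·cos16.1° / [1 − cos40.4°]
    = 3.351 · 0.8012 / 0.2385 = 11.26 m
FS = H_c / H = 11.26 / 6.6 = 1.706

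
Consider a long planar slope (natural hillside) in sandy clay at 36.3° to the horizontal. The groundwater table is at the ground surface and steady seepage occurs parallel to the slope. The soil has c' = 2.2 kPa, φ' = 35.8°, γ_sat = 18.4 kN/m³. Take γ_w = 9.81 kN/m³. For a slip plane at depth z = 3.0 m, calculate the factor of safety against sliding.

With seepage parallel to the slope and the water table at the surface, the effective normal stress on the slip plane uses the buoyant unit weight γ' = γ_sat − γ_w while the driving shear stress uses γ_sat:
FS = [c' + γ' z cos²β tanφ'] / [γ_sat z sinβ cosβ]
γ' = 18.4 − 9.81 = 8.59 kN/m³
Numerator = 2.2 + 8.59·3.0·cos²36.3°·tan35.8° = 2.2 + 8.59·3.0·0.6495·0.7212 = 14.272 kPa
Denominator = 18.4·3.0·sin36.3°·cos36.3° = 18.4·3.0·0.5920·0.8059 = 26.337 kPa
FS = 14.272 / 26.337 = 0.542

FS = 0.54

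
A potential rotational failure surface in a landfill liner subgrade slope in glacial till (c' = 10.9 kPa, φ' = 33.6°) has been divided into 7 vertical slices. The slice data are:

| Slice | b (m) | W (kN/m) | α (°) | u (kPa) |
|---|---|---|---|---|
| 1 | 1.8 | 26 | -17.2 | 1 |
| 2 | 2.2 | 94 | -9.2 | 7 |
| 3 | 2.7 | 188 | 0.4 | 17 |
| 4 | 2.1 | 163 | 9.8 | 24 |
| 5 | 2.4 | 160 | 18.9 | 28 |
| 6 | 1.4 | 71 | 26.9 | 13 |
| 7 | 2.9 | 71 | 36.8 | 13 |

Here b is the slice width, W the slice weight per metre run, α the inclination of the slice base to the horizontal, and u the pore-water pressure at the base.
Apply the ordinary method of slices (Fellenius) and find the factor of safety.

Ordinary method of slices: FS = Σ[c'·Δl_i + (W_i cosα_i − u_i·Δl_i)·tanφ'] / Σ W_i sinα_i, with Δl_i = b_i / cosα_i.
Slice 1: Δl = 1.8/cos(-17.2°) = 1.884 m; N'_1 = 26·cos(-17.2°) − 1·1.884 = 23.0; c'Δl = 20.54; W sinα = -7.7
Slice 2: Δl = 2.2/cos(-9.2°) = 2.229 m; N'_2 = 94·cos(-9.2°) − 7·2.229 = 77.2; c'Δl = 24.29; W sinα = -15.0
Slice 3: Δl = 2.7/cos0.4° = 2.700 m; N'_3 = 188·cos0.4° − 17·2.700 = 142.1; c'Δl = 29.43; W sinα = 1.3
Slice 4: Δl = 2.1/cos9.8° = 2.131 m; N'_4 = 163·cos9.8° − 24·2.131 = 109.5; c'Δl = 23.23; W sinα = 27.7
Slice 5: Δl = 2.4/cos18.9° = 2.537 m; N'_5 = 160·cos18.9° − 28·2.537 = 80.3; c'Δl = 27.65; W sinα = 51.8
Slice 6: Δl = 1.4/cos26.9° = 1.570 m; N'_6 = 71·cos26.9° − 13·1.570 = 42.9; c'Δl = 17.11; W sinα = 32.1
Slice 7: Δl = 2.9/cos36.8° = 3.622 m; N'_7 = 71·cos36.8° − 13·3.622 = 9.8; c'Δl = 39.48; W sinα = 42.5
Σc'Δl = 181.7 kN/m; ΣN' = 484.7 kN/m; ΣW sinα = 132.8 kN/m
Resisting = 181.7 + 484.7·tan33.6° = 181.7 + 322.1 = 503.8 kN/m
FS = 503.8 / 132.8 = 3.793

FS = 3.79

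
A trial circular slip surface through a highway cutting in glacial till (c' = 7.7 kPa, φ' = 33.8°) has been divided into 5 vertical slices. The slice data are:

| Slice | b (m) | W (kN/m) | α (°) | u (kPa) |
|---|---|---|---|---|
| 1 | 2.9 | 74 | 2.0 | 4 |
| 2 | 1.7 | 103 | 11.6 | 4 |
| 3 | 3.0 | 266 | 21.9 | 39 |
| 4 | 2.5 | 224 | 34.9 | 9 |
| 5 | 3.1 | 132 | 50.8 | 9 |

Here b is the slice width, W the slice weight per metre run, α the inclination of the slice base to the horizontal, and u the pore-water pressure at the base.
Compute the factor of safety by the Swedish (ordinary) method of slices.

Ordinary method of slices: FS = Σ[c'·Δl_i + (W_i cosα_i − u_i·Δl_i)·tanφ'] / Σ W_i sinα_i, with Δl_i = b_i / cosα_i.
Slice 1: Δl = 2.9/cos2.0° = 2.902 m; N'_1 = 74·cos2.0° − 4·2.902 = 62.3; c'Δl = 22.34; W sinα = 2.6
Slice 2: Δl = 1.7/cos11.6° = 1.735 m; N'_2 = 103·cos11.6° − 4·1.735 = 94.0; c'Δl = 13.36; W sinα = 20.7
Slice 3: Δl = 3.0/cos21.9° = 3.233 m; N'_3 = 266·cos21.9° − 39·3.233 = 120.7; c'Δl = 24.90; W sinα = 99.2
Slice 4: Δl = 2.5/cos34.9° = 3.048 m; N'_4 = 224·cos34.9° − 9·3.048 = 156.3; c'Δl = 23.47; W sinα = 128.2
Slice 5: Δl = 3.1/cos50.8° = 4.905 m; N'_5 = 132·cos50.8° − 9·4.905 = 39.3; c'Δl = 37.77; W sinα = 102.3
Σc'Δl = 121.8 kN/m; ΣN' = 472.6 kN/m; ΣW sinα = 353.0 kN/m
Resisting = 121.8 + 472.6·tan33.8° = 121.8 + 316.4 = 438.2 kN/m
FS = 438.2 / 353.0 = 1.241

FS = 1.24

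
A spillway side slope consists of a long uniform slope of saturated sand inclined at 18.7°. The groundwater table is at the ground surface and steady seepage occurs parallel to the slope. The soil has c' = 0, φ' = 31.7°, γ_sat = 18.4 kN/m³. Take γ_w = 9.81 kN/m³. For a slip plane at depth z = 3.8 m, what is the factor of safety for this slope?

With seepage parallel to the slope and the water table at the surface, the effective normal stress on the slip plane uses the buoyant unit weight γ' = γ_sat − γ_w while the driving shear stress uses γ_sat:
FS = [c' + γ' z cos²β tanφ'] / [γ_sat z sinβ cosβ]
(For c' = 0 this reduces to FS = (γ'/γ_sat)·tanφ'/tanβ.)
γ' = 18.4 − 9.81 = 8.59 kN/m³
Numerator = 0.0 + 8.59·3.8·cos²18.7°·tan31.7° = 0.0 + 8.59·3.8·0.8972·0.6176 = 18.088 kPa
Denominator = 18.4·3.8·sin18.7°·cos18.7° = 18.4·3.8·0.3206·0.9472 = 21.234 kPa
FS = 18.088 / 21.234 = 0.852

FS = 0.85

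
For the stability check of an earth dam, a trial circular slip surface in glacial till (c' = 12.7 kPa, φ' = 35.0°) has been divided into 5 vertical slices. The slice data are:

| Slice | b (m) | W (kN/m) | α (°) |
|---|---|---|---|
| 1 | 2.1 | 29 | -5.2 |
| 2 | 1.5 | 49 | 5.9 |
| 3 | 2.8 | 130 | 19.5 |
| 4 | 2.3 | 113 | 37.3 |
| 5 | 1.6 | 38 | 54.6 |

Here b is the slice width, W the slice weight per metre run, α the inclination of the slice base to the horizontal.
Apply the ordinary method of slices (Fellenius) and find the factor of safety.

FS = 2.57

Ordinary method of slices: FS = Σ[c'·Δl_i + (W_i cosα_i)·tanφ'] / Σ W_i sinα_i, with Δl_i = b_i / cosα_i.
Slice 1: Δl = 2.1/cos(-5.2°) = 2.109 m; N'_1 = 29·cos(-5.2°) = 28.9; c'Δl = 26.78; W sinα = -2.6
Slice 2: Δl = 1.5/cos5.9° = 1.508 m; N'_2 = 49·cos5.9° = 48.7; c'Δl = 19.15; W sinα = 5.0
Slice 3: Δl = 2.8/cos19.5° = 2.970 m; N'_3 = 130·cos19.5° = 122.5; c'Δl = 37.72; W sinα = 43.4
Slice 4: Δl = 2.3/cos37.3° = 2.891 m; N'_4 = 113·cos37.3° = 89.9; c'Δl = 36.72; W sinα = 68.5
Slice 5: Δl = 1.6/cos54.6° = 2.762 m; N'_5 = 38·cos54.6° = 22.0; c'Δl = 35.08; W sinα = 31.0
Σc'Δl = 155.5 kN/m; ΣN' = 312.1 kN/m; ΣW sinα = 145.3 kN/m
Resisting = 155.5 + 312.1·tan35.0° = 155.5 + 218.5 = 374.0 kN/m
FS = 374.0 / 145.3 = 2.575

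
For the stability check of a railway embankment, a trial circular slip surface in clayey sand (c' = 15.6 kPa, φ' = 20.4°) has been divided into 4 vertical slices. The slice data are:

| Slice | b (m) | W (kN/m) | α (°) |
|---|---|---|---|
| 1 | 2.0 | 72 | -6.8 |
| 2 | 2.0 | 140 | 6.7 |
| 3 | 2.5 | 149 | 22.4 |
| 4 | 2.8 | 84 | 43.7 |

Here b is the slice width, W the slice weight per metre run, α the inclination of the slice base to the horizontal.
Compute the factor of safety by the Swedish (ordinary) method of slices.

FS = 2.59

Ordinary method of slices: FS = Σ[c'·Δl_i + (W_i cosα_i)·tanφ'] / Σ W_i sinα_i, with Δl_i = b_i / cosα_i.
Slice 1: Δl = 2.0/cos(-6.8°) = 2.014 m; N'_1 = 72·cos(-6.8°) = 71.5; c'Δl = 31.42; W sinα = -8.5
Slice 2: Δl = 2.0/cos6.7° = 2.014 m; N'_2 = 140·cos6.7° = 139.0; c'Δl = 31.41; W sinα = 16.3
Slice 3: Δl = 2.5/cos22.4° = 2.704 m; N'_3 = 149·cos22.4° = 137.8; c'Δl = 42.18; W sinα = 56.8
Slice 4: Δl = 2.8/cos43.7° = 3.873 m; N'_4 = 84·cos43.7° = 60.7; c'Δl = 60.42; W sinα = 58.0
Σc'Δl = 165.4 kN/m; ΣN' = 409.0 kN/m; ΣW sinα = 122.6 kN/m
Resisting = 165.4 + 409.0·tan20.4° = 165.4 + 152.1 = 317.6 kN/m
FS = 317.6 / 122.6 = 2.590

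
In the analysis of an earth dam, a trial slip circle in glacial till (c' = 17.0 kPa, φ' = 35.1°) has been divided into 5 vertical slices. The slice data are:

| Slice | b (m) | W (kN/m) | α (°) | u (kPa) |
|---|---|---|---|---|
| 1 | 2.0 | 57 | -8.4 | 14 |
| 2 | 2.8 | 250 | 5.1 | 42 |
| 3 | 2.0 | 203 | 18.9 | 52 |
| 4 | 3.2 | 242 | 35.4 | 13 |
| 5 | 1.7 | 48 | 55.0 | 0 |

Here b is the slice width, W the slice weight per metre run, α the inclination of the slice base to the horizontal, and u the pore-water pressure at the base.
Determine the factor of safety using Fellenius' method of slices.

Ordinary method of slices: FS = Σ[c'·Δl_i + (W_i cosα_i − u_i·Δl_i)·tanφ'] / Σ W_i sinα_i, with Δl_i = b_i / cosα_i.
Slice 1: Δl = 2.0/cos(-8.4°) = 2.022 m; N'_1 = 57·cos(-8.4°) − 14·2.022 = 28.1; c'Δl = 34.37; W sinα = -8.3
Slice 2: Δl = 2.8/cos5.1° = 2.811 m; N'_2 = 250·cos5.1° − 42·2.811 = 130.9; c'Δl = 47.79; W sinα = 22.2
Slice 3: Δl = 2.0/cos18.9° = 2.114 m; N'_3 = 203·cos18.9° − 52·2.114 = 82.1; c'Δl = 35.94; W sinα = 65.8
Slice 4: Δl = 3.2/cos35.4° = 3.926 m; N'_4 = 242·cos35.4° − 13·3.926 = 146.2; c'Δl = 66.74; W sinα = 140.2
Slice 5: Δl = 1.7/cos55.0° = 2.964 m; N'_5 = 48·cos55.0° − 0·2.964 = 27.5; c'Δl = 50.39; W sinα = 39.3
Σc'Δl = 235.2 kN/m; ΣN' = 414.9 kN/m; ΣW sinα = 259.2 kN/m
Resisting = 235.2 + 414.9·tan35.1° = 235.2 + 291.6 = 526.8 kN/m
FS = 526.8 / 259.2 = 2.033

FS = 2.03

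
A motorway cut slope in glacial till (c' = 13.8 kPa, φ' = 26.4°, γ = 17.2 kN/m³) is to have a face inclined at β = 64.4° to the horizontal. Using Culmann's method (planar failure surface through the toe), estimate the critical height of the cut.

Culmann's analysis gives the critical failure plane at α_cr = (β + φ')/2 = (64.4 + 26.4)/2 = 45.4°, and the critical height
H_c = (4c'/γ) · sinβ cosφ' / [1 − cos(β − φ')]
    = (4·13.8/17.2) · sin64.4°·cos26.4° / [1 − cos(38.0°)]
    = 3.209 · 0.9018·0.8957 / [1 − 0.7880]
    = 3.209 · 0.8078 / 0.2120
    = 12.23 m

H_c = 12.23 m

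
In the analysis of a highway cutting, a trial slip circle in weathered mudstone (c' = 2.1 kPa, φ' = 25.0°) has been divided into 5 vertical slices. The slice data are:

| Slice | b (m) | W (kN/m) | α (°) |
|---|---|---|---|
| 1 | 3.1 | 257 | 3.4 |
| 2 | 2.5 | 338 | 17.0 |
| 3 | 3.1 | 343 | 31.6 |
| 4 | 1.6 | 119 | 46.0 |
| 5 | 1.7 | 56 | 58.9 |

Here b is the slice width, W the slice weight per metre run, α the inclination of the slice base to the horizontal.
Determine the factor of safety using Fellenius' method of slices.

Ordinary method of slices: FS = Σ[c'·Δl_i + (W_i cosα_i)·tanφ'] / Σ W_i sinα_i, with Δl_i = b_i / cosα_i.
Slice 1: Δl = 3.1/cos3.4° = 3.105 m; N'_1 = 257·cos3.4° = 256.5; c'Δl = 6.52; W sinα = 15.2
Slice 2: Δl = 2.5/cos17.0° = 2.614 m; N'_2 = 338·cos17.0° = 323.2; c'Δl = 5.49; W sinα = 98.8
Slice 3: Δl = 3.1/cos31.6° = 3.640 m; N'_3 = 343·cos31.6° = 292.1; c'Δl = 7.64; W sinα = 179.7
Slice 4: Δl = 1.6/cos46.0° = 2.303 m; N'_4 = 119·cos46.0° = 82.7; c'Δl = 4.84; W sinα = 85.6
Slice 5: Δl = 1.7/cos58.9° = 3.291 m; N'_5 = 56·cos58.9° = 28.9; c'Δl = 6.91; W sinα = 48.0
Σc'Δl = 31.4 kN/m; ΣN' = 983.5 kN/m; ΣW sinα = 427.3 kN/m
Resisting = 31.4 + 983.5·tan25.0° = 31.4 + 458.6 = 490.0 kN/m
FS = 490.0 / 427.3 = 1.147

FS = 1.15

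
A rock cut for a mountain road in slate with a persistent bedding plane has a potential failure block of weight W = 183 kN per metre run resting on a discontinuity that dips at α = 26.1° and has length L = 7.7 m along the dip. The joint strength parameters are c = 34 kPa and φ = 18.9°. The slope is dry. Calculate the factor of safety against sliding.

Resolving the block weight along and normal to the plane and applying the Mohr–Coulomb strength on the joint:
N' = W cosα = 183·cos26.1° = 164.3 kN/m
Driving force T = W sinα = 183·sin26.1° = 80.5 kN/m
Resisting force R = c·L + N'·tanφ = 34·7.7 + 164.3·tan18.9° = 261.8 + 56.3 = 318.1 kN/m
FS = R / T = 318.1 / 80.5 = 3.951

FS = 3.95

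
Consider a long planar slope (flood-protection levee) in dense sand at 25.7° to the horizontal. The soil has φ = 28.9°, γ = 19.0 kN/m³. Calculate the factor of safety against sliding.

For a dry cohesionless infinite slope the factor of safety is FS = tanφ / tanβ.
FS = tan28.9° / tan25.7° = 0.5520 / 0.4813 = 1.147

FS = 1.15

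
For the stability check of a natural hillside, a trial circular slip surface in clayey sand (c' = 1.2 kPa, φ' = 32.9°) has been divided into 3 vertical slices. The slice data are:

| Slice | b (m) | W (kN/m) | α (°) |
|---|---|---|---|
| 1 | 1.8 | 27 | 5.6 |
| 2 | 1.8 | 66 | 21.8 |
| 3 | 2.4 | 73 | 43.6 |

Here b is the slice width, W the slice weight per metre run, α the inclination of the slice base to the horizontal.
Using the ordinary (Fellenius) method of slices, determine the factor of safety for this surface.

Ordinary method of slices: FS = Σ[c'·Δl_i + (W_i cosα_i)·tanφ'] / Σ W_i sinα_i, with Δl_i = b_i / cosα_i.
Slice 1: Δl = 1.8/cos5.6° = 1.809 m; N'_1 = 27·cos5.6° = 26.9; c'Δl = 2.17; W sinα = 2.6
Slice 2: Δl = 1.8/cos21.8° = 1.939 m; N'_2 = 66·cos21.8° = 61.3; c'Δl = 2.33; W sinα = 24.5
Slice 3: Δl = 2.4/cos43.6° = 3.314 m; N'_3 = 73·cos43.6° = 52.9; c'Δl = 3.98; W sinα = 50.3
Σc'Δl = 8.5 kN/m; ΣN' = 141.0 kN/m; ΣW sinα = 77.5 kN/m
Resisting = 8.5 + 141.0·tan32.9° = 8.5 + 91.2 = 99.7 kN/m
FS = 99.7 / 77.5 = 1.287

FS = 1.29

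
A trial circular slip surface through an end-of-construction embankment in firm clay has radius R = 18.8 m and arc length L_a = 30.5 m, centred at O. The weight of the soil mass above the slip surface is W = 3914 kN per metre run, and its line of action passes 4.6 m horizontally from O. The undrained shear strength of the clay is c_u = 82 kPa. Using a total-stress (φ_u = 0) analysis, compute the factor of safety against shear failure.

FS = 2.61

Taking moments about the centre O, the resisting moment is provided by the undrained shear strength acting along the arc:
M_R = c_u·L_a·R = 82·30.50·18.8 = 47018.8 kN·m/m
M_D = W·d = 3914·4.6 = 18004.4 kN·m/m
FS = M_R / M_D = 47018.8 / 18004.4 = 2.612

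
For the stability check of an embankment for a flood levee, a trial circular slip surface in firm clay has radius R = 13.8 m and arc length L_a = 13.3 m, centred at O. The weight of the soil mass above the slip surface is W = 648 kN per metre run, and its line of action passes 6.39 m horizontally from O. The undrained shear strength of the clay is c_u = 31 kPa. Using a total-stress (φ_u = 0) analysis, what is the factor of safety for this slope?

Taking moments about the centre O, the resisting moment is provided by the undrained shear strength acting along the arc:
M_R = c_u·L_a·R = 31·13.30·13.8 = 5689.7 kN·m/m
M_D = W·d = 648·6.39 = 4140.7 kN·m/m
FS = M_R / M_D = 5689.7 / 4140.7 = 1.374

FS = 1.37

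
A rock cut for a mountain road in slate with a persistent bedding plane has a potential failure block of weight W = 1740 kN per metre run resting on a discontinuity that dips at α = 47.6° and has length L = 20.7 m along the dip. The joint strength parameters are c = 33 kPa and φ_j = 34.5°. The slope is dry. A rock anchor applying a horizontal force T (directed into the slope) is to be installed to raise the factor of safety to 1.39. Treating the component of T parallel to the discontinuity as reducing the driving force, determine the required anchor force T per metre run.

T = 205 kN/m

Resolving forces along and normal to the sliding plane, with the horizontal anchor force T adding T·sinα to the effective normal force and T·cosα acting up the plane against the driving force:
FS = [cL + (W cosα + T sinα) tanφ_j] / [W sinα − T cosα]
Without the anchor: N' = 1173.3 kN/m, driving T_d = 1284.9 kN/m, resisting R = 33·20.7 + 1173.3·tan34.5° = 1489.5 kN/m, FS = 1.16.
Setting FS = 1.39 and solving for T:
1.39·(1284.9 − T cos47.6°) = 1489.5 + T sin47.6°·tan34.5°
T·(sin47.6°·tan34.5° + 1.39·cos47.6°) = 1.39·1284.9 − 1489.5
T·(0.7385·0.6873 + 1.39·0.6743) = 1786.0 − 1489.5 = 296.6
T·1.4448 = 296.6
T = 205.3 kN/m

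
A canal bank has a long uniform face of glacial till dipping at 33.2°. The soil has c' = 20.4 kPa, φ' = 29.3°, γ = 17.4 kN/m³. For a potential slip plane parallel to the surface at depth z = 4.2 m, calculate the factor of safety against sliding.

For an infinite slope with a slip plane parallel to the surface (no pore pressure): FS = [c' + γz cos²β tanφ'] / [γz sinβ cosβ].
γz = 17.4·4.2 = 73.08 kN/m²
Numerator = 20.4 + 73.08·cos²33.2°·tan29.3° = 20.4 + 73.08·0.7002·0.5612 = 49.115 kPa
Denominator = 73.08·sin33.2°·cos33.2° = 73.08·0.5476·0.8368 = 33.484 kPa
FS = 49.115 / 33.484 = 1.467

FS = 1.47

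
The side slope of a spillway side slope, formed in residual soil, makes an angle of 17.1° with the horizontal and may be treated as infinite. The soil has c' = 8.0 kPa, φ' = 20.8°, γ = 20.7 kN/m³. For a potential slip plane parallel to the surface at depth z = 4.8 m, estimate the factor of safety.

For an infinite slope with a slip plane parallel to the surface (no pore pressure): FS = [c' + γz cos²β tanφ'] / [γz sinβ cosβ].
γz = 20.7·4.8 = 99.36 kN/m²
Numerator = 8.0 + 99.36·cos²17.1°·tan20.8° = 8.0 + 99.36·0.9135·0.3799 = 42.480 kPa
Denominator = 99.36·sin17.1°·cos17.1° = 99.36·0.2940·0.9558 = 27.924 kPa
FS = 42.480 / 27.924 = 1.521

FS = 1.52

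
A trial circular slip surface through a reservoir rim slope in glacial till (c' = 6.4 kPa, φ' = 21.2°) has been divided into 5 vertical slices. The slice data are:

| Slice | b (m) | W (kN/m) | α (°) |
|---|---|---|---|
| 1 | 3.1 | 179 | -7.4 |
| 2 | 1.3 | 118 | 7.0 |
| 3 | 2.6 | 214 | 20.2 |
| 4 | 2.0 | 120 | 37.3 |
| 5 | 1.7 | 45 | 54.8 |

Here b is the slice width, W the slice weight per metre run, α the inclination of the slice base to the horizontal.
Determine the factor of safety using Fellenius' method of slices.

FS = 1.83

Ordinary method of slices: FS = Σ[c'·Δl_i + (W_i cosα_i)·tanφ'] / Σ W_i sinα_i, with Δl_i = b_i / cosα_i.
Slice 1: Δl = 3.1/cos(-7.4°) = 3.126 m; N'_1 = 179·cos(-7.4°) = 177.5; c'Δl = 20.01; W sinα = -23.1
Slice 2: Δl = 1.3/cos7.0° = 1.310 m; N'_2 = 118·cos7.0° = 117.1; c'Δl = 8.38; W sinα = 14.4
Slice 3: Δl = 2.6/cos20.2° = 2.770 m; N'_3 = 214·cos20.2° = 200.8; c'Δl = 17.73; W sinα = 73.9
Slice 4: Δl = 2.0/cos37.3° = 2.514 m; N'_4 = 120·cos37.3° = 95.5; c'Δl = 16.09; W sinα = 72.7
Slice 5: Δl = 1.7/cos54.8° = 2.949 m; N'_5 = 45·cos54.8° = 25.9; c'Δl = 18.87; W sinα = 36.8
Σc'Δl = 81.1 kN/m; ΣN' = 616.9 kN/m; ΣW sinα = 174.7 kN/m
Resisting = 81.1 + 616.9·tan21.2° = 81.1 + 239.3 = 320.4 kN/m
FS = 320.4 / 174.7 = 1.834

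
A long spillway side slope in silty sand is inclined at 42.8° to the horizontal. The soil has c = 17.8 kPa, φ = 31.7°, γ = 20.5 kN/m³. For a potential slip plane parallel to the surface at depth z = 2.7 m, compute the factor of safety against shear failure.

For an infinite slope with a slip plane parallel to the surface (no pore pressure): FS = [c + γz cos²β tanφ] / [γz sinβ cosβ].
γz = 20.5·2.7 = 55.35 kN/m²
Numerator = 17.8 + 55.35·cos²42.8°·tan31.7° = 17.8 + 55.35·0.5384·0.6176 = 36.204 kPa
Denominator = 55.35·sin42.8°·cos42.8° = 55.35·0.6794·0.7337 = 27.593 kPa
FS = 36.204 / 27.593 = 1.312

FS = 1.31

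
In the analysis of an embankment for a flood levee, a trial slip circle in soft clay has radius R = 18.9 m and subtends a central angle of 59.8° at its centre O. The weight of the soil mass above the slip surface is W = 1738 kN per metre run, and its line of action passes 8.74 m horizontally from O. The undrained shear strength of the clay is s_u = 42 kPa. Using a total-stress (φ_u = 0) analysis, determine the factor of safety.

Taking moments about the centre O, the resisting moment is provided by the undrained shear strength acting along the arc:
Arc length L_a = R·θ = 18.9·(59.8°·π/180) = 18.9·1.0437 = 19.73 m
M_R = s_u·L_a·R = 42·19.73·18.9 = 15658.5 kN·m/m
M_D = W·d = 1738·8.74 = 15190.1 kN·m/m
FS = M_R / M_D = 15658.5 / 15190.1 = 1.031

FS = 1.03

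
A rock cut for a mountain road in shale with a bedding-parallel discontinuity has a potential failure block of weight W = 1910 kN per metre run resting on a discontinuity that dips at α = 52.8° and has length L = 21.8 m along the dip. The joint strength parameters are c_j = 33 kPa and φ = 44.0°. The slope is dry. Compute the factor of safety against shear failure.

Resolving the block weight along and normal to the plane and applying the Mohr–Coulomb strength on the joint:
N' = W cosα = 1910·cos52.8° = 1154.8 kN/m
Driving force T = W sinα = 1910·sin52.8° = 1521.4 kN/m
Resisting force R = c_j·L + N'·tanφ = 33·21.8 + 1154.8·tan44.0° = 719.4 + 1115.2 = 1834.6 kN/m
FS = R / T = 1834.6 / 1521.4 = 1.206

FS = 1.21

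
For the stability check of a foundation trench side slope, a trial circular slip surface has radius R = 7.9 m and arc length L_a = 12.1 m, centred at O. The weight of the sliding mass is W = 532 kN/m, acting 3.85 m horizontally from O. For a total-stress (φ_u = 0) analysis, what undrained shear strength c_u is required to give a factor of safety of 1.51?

c_u = 32.4 kPa

FS = c_u·L_a·R / (W·d), so c_u = FS·W·d / (L_a·R).
c_u = 1.51·532·3.85 / (12.10·7.9) = 3092.8 / 95.59 = 32.35 kPa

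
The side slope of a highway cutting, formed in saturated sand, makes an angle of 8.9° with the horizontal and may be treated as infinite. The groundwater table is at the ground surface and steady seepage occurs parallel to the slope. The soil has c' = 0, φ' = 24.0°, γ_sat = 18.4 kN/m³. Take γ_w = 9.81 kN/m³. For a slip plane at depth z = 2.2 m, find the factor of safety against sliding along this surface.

With seepage parallel to the slope and the water table at the surface, the effective normal stress on the slip plane uses the buoyant unit weight γ' = γ_sat − γ_w while the driving shear stress uses γ_sat:
FS = [c' + γ' z cos²β tanφ'] / [γ_sat z sinβ cosβ]
(For c' = 0 this reduces to FS = (γ'/γ_sat)·tanφ'/tanβ.)
γ' = 18.4 − 9.81 = 8.59 kN/m³
Numerator = 0.0 + 8.59·2.2·cos²8.9°·tan24.0° = 0.0 + 8.59·2.2·0.9761·0.4452 = 8.213 kPa
Denominator = 18.4·2.2·sin8.9°·cos8.9° = 18.4·2.2·0.1547·0.9880 = 6.187 kPa
FS = 8.213 / 6.187 = 1.327

FS = 1.33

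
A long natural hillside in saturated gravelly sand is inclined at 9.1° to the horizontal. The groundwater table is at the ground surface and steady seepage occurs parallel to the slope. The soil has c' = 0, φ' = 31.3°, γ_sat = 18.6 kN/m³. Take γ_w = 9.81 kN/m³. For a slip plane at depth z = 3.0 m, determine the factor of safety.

With seepage parallel to the slope and the water table at the surface, the effective normal stress on the slip plane uses the buoyant unit weight γ' = γ_sat − γ_w while the driving shear stress uses γ_sat:
FS = [c' + γ' z cos²β tanφ'] / [γ_sat z sinβ cosβ]
(For c' = 0 this reduces to FS = (γ'/γ_sat)·tanφ'/tanβ.)
γ' = 18.6 − 9.81 = 8.79 kN/m³
Numerator = 0.0 + 8.79·3.0·cos²9.1°·tan31.3° = 0.0 + 8.79·3.0·0.9750·0.6080 = 15.632 kPa
Denominator = 18.6·3.0·sin9.1°·cos9.1° = 18.6·3.0·0.1582·0.9874 = 8.714 kPa
FS = 15.632 / 8.714 = 1.794

FS = 1.79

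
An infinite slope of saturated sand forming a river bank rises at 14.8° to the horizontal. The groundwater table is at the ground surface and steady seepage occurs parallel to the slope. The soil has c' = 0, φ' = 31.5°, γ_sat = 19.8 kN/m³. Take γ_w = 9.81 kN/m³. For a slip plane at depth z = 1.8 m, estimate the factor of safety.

FS = 1.17

With seepage parallel to the slope and the water table at the surface, the effective normal stress on the slip plane uses the buoyant unit weight γ' = γ_sat − γ_w while the driving shear stress uses γ_sat:
FS = [c' + γ' z cos²β tanφ'] / [γ_sat z sinβ cosβ]
(For c' = 0 this reduces to FS = (γ'/γ_sat)·tanφ'/tanβ.)
γ' = 19.8 − 9.81 = 9.99 kN/m³
Numerator = 0.0 + 9.99·1.8·cos²14.8°·tan31.5° = 0.0 + 9.99·1.8·0.9347·0.6128 = 10.300 kPa
Denominator = 19.8·1.8·sin14.8°·cos14.8° = 19.8·1.8·0.2554·0.9668 = 8.802 kPa
FS = 10.300 / 8.802 = 1.170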